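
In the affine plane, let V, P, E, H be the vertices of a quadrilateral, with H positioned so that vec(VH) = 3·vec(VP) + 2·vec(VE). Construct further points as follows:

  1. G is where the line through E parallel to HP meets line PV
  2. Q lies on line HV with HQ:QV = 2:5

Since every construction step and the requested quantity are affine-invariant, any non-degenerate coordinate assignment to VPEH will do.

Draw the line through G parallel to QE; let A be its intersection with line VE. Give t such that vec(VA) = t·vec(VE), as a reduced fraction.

t = 1/5

Choose coordinates V = (0, 0), P = (1, 0), E = (0, 1), H = (3, 2).
1. G is where the line through E parallel to HP meets line PV ⇒ G = (-1, 0)
2. Q lies on line HV with HQ:QV = 2:5 ⇒ Q = (15/7, 10/7)
through G parallel to QE: direction (-15/7, -3/7); meets VE at A = (0, 1/5)
A = V + t·(E−V) with t = 1/5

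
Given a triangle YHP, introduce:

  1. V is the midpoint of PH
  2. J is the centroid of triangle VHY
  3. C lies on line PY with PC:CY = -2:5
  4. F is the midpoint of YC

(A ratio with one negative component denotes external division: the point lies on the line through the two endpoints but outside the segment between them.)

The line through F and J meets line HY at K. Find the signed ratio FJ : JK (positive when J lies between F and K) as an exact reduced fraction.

FJ:JK = 4

Assign Y = (0, 0), H = (1, 0), P = (0, 1) — the answer is frame-independent, so this choice is without loss of generality.
1. V is the midpoint of PH ⇒ V = (1/2, 1/2)
2. J is the centroid of triangle VHY ⇒ J = (1/2, 1/6)
3. C lies on line PY with PC:CY = -2:5 ⇒ C = (0, 5/3)
4. F is the midpoint of YC ⇒ F = (0, 5/6)
line FJ meets HY at K = (5/8, 0)
J = F + t·(K−F) with t = 4/5, so FJ:JK = 4/5:1/5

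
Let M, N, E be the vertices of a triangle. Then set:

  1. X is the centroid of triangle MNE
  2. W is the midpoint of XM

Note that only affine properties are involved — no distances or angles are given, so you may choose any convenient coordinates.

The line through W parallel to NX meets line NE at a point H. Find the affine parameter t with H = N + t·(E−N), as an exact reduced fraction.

t = -1/2

Set M = (0, 0), N = (1, 0), E = (0, 1); any affine frame gives the same invariant.
1. X is the centroid of triangle MNE ⇒ X = (1/3, 1/3)
2. W is the midpoint of XM ⇒ W = (1/6, 1/6)
through W parallel to NX: direction (-2/3, 1/3); meets NE at H = (3/2, -1/2)
H = N + t·(E−N) with t = -1/2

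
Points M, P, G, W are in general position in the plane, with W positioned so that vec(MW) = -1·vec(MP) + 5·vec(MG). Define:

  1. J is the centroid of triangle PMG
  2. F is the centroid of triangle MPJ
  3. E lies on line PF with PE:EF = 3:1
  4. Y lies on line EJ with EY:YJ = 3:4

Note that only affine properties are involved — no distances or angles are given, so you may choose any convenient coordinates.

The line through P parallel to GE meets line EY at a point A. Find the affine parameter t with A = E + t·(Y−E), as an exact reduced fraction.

Choose coordinates M = (0, 0), P = (1, 0), G = (0, 1), W = (-1, 5).
1. J is the centroid of triangle PMG ⇒ J = (1/3, 1/3)
2. F is the centroid of triangle MPJ ⇒ F = (4/9, 1/9)
3. E lies on line PF with PE:EF = 3:1 ⇒ E = (7/12, 1/12)
4. Y lies on line EJ with EY:YJ = 3:4 ⇒ Y = (10/21, 4/21)
through P parallel to GE: direction (7/12, -11/12); meets EY at A = (19/12, -11/12)
A = E + t·(Y−E) with t = -28/3

t = -28/3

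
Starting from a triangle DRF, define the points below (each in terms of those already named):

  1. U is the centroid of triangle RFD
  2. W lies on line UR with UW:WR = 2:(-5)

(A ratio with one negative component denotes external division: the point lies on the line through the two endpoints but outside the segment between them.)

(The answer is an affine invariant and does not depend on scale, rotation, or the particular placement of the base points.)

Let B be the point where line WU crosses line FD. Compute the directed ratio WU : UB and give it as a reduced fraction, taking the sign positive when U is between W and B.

Assign D = (0, 0), R = (1, 0), F = (0, 1) — the answer is frame-independent, so this choice is without loss of generality.
1. U is the centroid of triangle RFD ⇒ U = (1/3, 1/3)
2. W lies on line UR with UW:WR = 2:(-5) ⇒ W = (-1/9, 5/9)
line WU meets FD at B = (0, 1/2)
U = W + t·(B−W) with t = 4, so WU:UB = 4:-3

WU:UB = -4/3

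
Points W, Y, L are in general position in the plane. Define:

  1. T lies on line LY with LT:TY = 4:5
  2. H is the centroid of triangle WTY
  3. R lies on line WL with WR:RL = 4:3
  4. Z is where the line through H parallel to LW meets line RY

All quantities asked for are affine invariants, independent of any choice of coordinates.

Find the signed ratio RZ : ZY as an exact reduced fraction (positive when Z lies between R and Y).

Work in coordinates with W = (0, 0), Y = (1, 0), L = (0, 1).
1. T lies on line LY with LT:TY = 4:5 ⇒ T = (4/9, 5/9)
2. H is the centroid of triangle WTY ⇒ H = (13/27, 5/27)
3. R lies on line WL with WR:RL = 4:3 ⇒ R = (0, 4/7)
4. Z is where the line through H parallel to LW meets line RY ⇒ Z = (13/27, 8/27)
Z = R + t·(Y−R) with t = 13/27, so RZ:ZY = t:(1−t) = 13/27:14/27

RZ:ZY = 13/14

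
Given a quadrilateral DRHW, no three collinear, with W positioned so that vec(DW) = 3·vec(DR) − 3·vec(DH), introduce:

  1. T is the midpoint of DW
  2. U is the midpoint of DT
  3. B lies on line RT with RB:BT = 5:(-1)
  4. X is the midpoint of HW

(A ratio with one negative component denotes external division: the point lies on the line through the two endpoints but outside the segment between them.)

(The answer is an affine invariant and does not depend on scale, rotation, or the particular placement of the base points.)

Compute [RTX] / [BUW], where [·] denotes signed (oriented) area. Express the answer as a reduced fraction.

[RTX]:[BUW] = -4/9

Choose coordinates D = (0, 0), R = (1, 0), H = (0, 1), W = (3, -3).
1. T is the midpoint of DW ⇒ T = (3/2, -3/2)
2. U is the midpoint of DT ⇒ U = (3/4, -3/4)
3. B lies on line RT with RB:BT = 5:(-1) ⇒ B = (13/8, -15/8)
4. X is the midpoint of HW ⇒ X = (3/2, -1)
2·[RTX] = 1/4, 2·[BUW] = -9/16
[RTX]:[BUW] = 1/4:-9/16 = -4/9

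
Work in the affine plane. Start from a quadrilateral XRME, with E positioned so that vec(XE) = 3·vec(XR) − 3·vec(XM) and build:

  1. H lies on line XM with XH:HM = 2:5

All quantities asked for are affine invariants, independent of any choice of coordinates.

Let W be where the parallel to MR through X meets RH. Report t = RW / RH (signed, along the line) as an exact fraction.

t = 7/5

Choose coordinates X = (0, 0), R = (1, 0), M = (0, 1), E = (3, -3).
1. H lies on line XM with XH:HM = 2:5 ⇒ H = (0, 2/7)
through X parallel to MR: direction (1, -1); meets RH at W = (-2/5, 2/5)
W = R + t·(H−R) with t = 7/5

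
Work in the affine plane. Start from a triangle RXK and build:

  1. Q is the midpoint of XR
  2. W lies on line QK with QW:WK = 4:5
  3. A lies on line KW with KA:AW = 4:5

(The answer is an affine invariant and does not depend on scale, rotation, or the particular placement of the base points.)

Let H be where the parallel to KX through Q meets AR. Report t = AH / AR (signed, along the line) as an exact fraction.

t = 61/142

Work in coordinates with R = (0, 0), X = (1, 0), K = (0, 1).
1. Q is the midpoint of XR ⇒ Q = (1/2, 0)
2. W lies on line QK with QW:WK = 4:5 ⇒ W = (5/18, 4/9)
3. A lies on line KW with KA:AW = 4:5 ⇒ A = (10/81, 61/81)
through Q parallel to KX: direction (1, -1); meets AR at H = (5/71, 61/142)
H = A + t·(R−A) with t = 61/142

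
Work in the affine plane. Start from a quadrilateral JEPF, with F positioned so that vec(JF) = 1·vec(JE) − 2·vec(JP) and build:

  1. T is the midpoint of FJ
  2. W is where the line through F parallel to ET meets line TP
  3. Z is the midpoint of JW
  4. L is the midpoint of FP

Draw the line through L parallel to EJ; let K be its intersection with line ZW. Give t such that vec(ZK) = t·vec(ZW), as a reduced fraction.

t = -4/7

Assign J = (0, 0), E = (1, 0), P = (0, 1), F = (1, -2) — the answer is frame-independent, so this choice is without loss of generality.
1. T is the midpoint of FJ ⇒ T = (1/2, -1)
2. W is where the line through F parallel to ET meets line TP ⇒ W = (5/6, -7/3)
3. Z is the midpoint of JW ⇒ Z = (5/12, -7/6)
4. L is the midpoint of FP ⇒ L = (1/2, -1/2)
through L parallel to EJ: direction (-1, 0); meets ZW at K = (5/28, -1/2)
K = Z + t·(W−Z) with t = -4/7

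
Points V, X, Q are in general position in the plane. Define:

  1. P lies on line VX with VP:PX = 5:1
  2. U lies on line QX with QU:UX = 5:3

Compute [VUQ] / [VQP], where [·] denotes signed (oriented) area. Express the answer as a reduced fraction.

Assign V = (0, 0), X = (1, 0), Q = (0, 1) — the answer is frame-independent, so this choice is without loss of generality.
1. P lies on line VX with VP:PX = 5:1 ⇒ P = (5/6, 0)
2. U lies on line QX with QU:UX = 5:3 ⇒ U = (5/8, 3/8)
2·[VUQ] = 5/8, 2·[VQP] = -5/6
[VUQ]:[VQP] = 5/8:-5/6 = -3/4

[VUQ]:[VQP] = -3/4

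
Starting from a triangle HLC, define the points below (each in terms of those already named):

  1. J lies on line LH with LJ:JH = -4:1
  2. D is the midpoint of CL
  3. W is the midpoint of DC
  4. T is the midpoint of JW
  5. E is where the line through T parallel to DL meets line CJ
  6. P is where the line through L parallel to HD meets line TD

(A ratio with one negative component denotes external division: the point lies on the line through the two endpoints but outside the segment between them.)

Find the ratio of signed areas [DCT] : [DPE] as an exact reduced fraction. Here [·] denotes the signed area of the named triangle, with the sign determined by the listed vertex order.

Assign H = (0, 0), L = (1, 0), C = (0, 1) — the answer is frame-independent, so this choice is without loss of generality.
1. J lies on line LH with LJ:JH = -4:1 ⇒ J = (-1/3, 0)
2. D is the midpoint of CL ⇒ D = (1/2, 1/2)
3. W is the midpoint of DC ⇒ W = (1/4, 3/4)
4. T is the midpoint of JW ⇒ T = (-1/24, 3/8)
5. E is where the line through T parallel to DL meets line CJ ⇒ E = (-1/6, 1/2)
6. P is where the line through L parallel to HD meets line TD ⇒ P = (9/5, 4/5)
2·[DCT] = 1/3, 2·[DPE] = 1/5
[DCT]:[DPE] = 1/3:1/5 = 5/3

[DCT]:[DPE] = 5/3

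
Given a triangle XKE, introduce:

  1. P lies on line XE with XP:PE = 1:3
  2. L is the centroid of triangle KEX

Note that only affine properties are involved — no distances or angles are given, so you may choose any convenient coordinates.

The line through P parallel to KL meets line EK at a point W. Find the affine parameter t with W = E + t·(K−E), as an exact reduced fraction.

t = 3/2

Choose coordinates X = (0, 0), K = (1, 0), E = (0, 1).
1. P lies on line XE with XP:PE = 1:3 ⇒ P = (0, 1/4)
2. L is the centroid of triangle KEX ⇒ L = (1/3, 1/3)
through P parallel to KL: direction (-2/3, 1/3); meets EK at W = (3/2, -1/2)
W = E + t·(K−E) with t = 3/2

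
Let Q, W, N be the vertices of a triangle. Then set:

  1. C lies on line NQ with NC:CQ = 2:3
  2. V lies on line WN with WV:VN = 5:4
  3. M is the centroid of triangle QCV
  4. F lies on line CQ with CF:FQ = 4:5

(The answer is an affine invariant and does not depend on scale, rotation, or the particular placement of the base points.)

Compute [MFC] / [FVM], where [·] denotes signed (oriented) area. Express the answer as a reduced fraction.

Assign Q = (0, 0), W = (1, 0), N = (0, 1) — the answer is frame-independent, so this choice is without loss of generality.
1. C lies on line NQ with NC:CQ = 2:3 ⇒ C = (0, 3/5)
2. V lies on line WN with WV:VN = 5:4 ⇒ V = (4/9, 5/9)
3. M is the centroid of triangle QCV ⇒ M = (4/27, 52/135)
4. F lies on line CQ with CF:FQ = 4:5 ⇒ F = (0, 1/3)
2·[MFC] = -16/405, 2·[FVM] = -4/405
[MFC]:[FVM] = -16/405:-4/405 = 4

[MFC]:[FVM] = 4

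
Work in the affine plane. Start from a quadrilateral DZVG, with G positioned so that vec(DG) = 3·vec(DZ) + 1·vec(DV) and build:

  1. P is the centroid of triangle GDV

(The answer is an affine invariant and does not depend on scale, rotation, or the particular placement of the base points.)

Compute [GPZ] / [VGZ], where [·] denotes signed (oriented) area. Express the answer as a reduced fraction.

[GPZ]:[VGZ] = -4/9

Choose coordinates D = (0, 0), Z = (1, 0), V = (0, 1), G = (3, 1).
1. P is the centroid of triangle GDV ⇒ P = (1, 2/3)
2·[GPZ] = 4/3, 2·[VGZ] = -3
[GPZ]:[VGZ] = 4/3:-3 = -4/9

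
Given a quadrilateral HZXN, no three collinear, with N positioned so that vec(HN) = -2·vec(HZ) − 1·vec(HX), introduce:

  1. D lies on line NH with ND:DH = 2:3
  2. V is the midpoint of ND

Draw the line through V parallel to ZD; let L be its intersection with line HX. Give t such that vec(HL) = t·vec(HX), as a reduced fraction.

t = -4/11

Set H = (0, 0), Z = (1, 0), X = (0, 1), N = (-2, -1); any affine frame gives the same invariant.
1. D lies on line NH with ND:DH = 2:3 ⇒ D = (-6/5, -3/5)
2. V is the midpoint of ND ⇒ V = (-8/5, -4/5)
through V parallel to ZD: direction (-11/5, -3/5); meets HX at L = (0, -4/11)
L = H + t·(X−H) with t = -4/11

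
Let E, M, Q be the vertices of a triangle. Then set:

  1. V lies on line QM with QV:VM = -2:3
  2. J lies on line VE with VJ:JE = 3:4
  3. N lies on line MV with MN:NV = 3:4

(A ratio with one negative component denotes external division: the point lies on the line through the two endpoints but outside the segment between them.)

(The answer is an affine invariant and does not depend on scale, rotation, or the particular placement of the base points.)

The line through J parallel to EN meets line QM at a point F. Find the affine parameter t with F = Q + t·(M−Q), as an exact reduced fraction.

t = -62/49

Assign E = (0, 0), M = (1, 0), Q = (0, 1) — the answer is frame-independent, so this choice is without loss of generality.
1. V lies on line QM with QV:VM = -2:3 ⇒ V = (-2, 3)
2. J lies on line VE with VJ:JE = 3:4 ⇒ J = (-8/7, 12/7)
3. N lies on line MV with MN:NV = 3:4 ⇒ N = (-2/7, 9/7)
through J parallel to EN: direction (-2/7, 9/7); meets QM at F = (-62/49, 111/49)
F = Q + t·(M−Q) with t = -62/49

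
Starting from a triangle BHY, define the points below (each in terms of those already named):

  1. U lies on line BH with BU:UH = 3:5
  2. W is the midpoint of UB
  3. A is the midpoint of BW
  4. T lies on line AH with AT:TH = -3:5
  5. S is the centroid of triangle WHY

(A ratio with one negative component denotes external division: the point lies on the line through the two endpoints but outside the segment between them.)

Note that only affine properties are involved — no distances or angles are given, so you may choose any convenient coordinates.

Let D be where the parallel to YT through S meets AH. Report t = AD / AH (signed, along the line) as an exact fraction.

t = -23/174

Set B = (0, 0), H = (1, 0), Y = (0, 1); any affine frame gives the same invariant.
1. U lies on line BH with BU:UH = 3:5 ⇒ U = (3/8, 0)
2. W is the midpoint of UB ⇒ W = (3/16, 0)
3. A is the midpoint of BW ⇒ A = (3/32, 0)
4. T lies on line AH with AT:TH = -3:5 ⇒ T = (-81/64, 0)
5. S is the centroid of triangle WHY ⇒ S = (19/48, 1/3)
through S parallel to YT: direction (-81/64, -1); meets AH at D = (-5/192, 0)
D = A + t·(H−A) with t = -23/174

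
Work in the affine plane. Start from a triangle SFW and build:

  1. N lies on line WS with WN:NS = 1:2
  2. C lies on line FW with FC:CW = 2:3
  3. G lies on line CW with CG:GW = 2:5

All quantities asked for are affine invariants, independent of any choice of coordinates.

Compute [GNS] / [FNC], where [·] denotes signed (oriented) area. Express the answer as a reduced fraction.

[GNS]:[FNC] = -15/7

Choose coordinates S = (0, 0), F = (1, 0), W = (0, 1).
1. N lies on line WS with WN:NS = 1:2 ⇒ N = (0, 2/3)
2. C lies on line FW with FC:CW = 2:3 ⇒ C = (3/5, 2/5)
3. G lies on line CW with CG:GW = 2:5 ⇒ G = (3/7, 4/7)
2·[GNS] = 2/7, 2·[FNC] = -2/15
[GNS]:[FNC] = 2/7:-2/15 = -15/7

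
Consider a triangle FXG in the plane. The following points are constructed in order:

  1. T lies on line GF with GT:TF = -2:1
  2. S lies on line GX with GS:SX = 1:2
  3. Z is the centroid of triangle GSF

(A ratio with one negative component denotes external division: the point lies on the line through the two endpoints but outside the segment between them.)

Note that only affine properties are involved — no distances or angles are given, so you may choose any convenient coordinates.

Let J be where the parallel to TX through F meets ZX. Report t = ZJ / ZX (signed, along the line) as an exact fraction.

t = 4/13

Work in coordinates with F = (0, 0), X = (1, 0), G = (0, 1).
1. T lies on line GF with GT:TF = -2:1 ⇒ T = (0, -1)
2. S lies on line GX with GS:SX = 1:2 ⇒ S = (1/3, 2/3)
3. Z is the centroid of triangle GSF ⇒ Z = (1/9, 5/9)
through F parallel to TX: direction (1, 1); meets ZX at J = (5/13, 5/13)
J = Z + t·(X−Z) with t = 4/13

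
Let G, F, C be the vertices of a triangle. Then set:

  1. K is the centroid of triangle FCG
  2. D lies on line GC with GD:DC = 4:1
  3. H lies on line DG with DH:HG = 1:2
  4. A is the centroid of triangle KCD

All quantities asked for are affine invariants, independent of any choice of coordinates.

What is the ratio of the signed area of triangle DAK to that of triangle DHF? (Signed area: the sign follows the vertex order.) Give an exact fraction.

[DAK]:[DHF] = -1/12

Assign G = (0, 0), F = (1, 0), C = (0, 1) — the answer is frame-independent, so this choice is without loss of generality.
1. K is the centroid of triangle FCG ⇒ K = (1/3, 1/3)
2. D lies on line GC with GD:DC = 4:1 ⇒ D = (0, 4/5)
3. H lies on line DG with DH:HG = 1:2 ⇒ H = (0, 8/15)
4. A is the centroid of triangle KCD ⇒ A = (1/9, 32/45)
2·[DAK] = -1/45, 2·[DHF] = 4/15
[DAK]:[DHF] = -1/45:4/15 = -1/12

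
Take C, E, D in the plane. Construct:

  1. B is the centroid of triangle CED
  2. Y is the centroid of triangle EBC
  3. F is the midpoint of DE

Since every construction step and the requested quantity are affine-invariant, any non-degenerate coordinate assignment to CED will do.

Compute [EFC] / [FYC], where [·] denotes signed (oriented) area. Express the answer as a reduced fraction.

Assign C = (0, 0), E = (1, 0), D = (0, 1) — the answer is frame-independent, so this choice is without loss of generality.
1. B is the centroid of triangle CED ⇒ B = (1/3, 1/3)
2. Y is the centroid of triangle EBC ⇒ Y = (4/9, 1/9)
3. F is the midpoint of DE ⇒ F = (1/2, 1/2)
2·[EFC] = 1/2, 2·[FYC] = -1/6
[EFC]:[FYC] = 1/2:-1/6 = -3

[EFC]:[FYC] = -3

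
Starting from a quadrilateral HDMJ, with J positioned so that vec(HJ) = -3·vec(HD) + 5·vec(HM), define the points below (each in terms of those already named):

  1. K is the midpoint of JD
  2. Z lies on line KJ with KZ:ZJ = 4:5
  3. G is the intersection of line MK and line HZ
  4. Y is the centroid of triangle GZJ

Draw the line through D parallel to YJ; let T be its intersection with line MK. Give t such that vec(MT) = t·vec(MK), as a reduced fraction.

Assign H = (0, 0), D = (1, 0), M = (0, 1), J = (-3, 5) — the answer is frame-independent, so this choice is without loss of generality.
1. K is the midpoint of JD ⇒ K = (-1, 5/2)
2. Z lies on line KJ with KZ:ZJ = 4:5 ⇒ Z = (-17/9, 65/18)
3. G is the intersection of line MK and line HZ ⇒ G = (-17/7, 65/14)
4. Y is the centroid of triangle GZJ ⇒ Y = (-461/189, 835/189)
through D parallel to YJ: direction (-106/189, 110/189); meets MK at T = (-4/49, 55/49)
T = M + t·(K−M) with t = 4/49

t = 4/49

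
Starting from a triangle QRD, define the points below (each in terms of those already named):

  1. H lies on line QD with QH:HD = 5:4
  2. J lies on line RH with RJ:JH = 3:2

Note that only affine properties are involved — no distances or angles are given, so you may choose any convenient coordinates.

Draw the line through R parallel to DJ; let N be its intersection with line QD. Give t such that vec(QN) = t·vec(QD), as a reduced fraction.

Choose coordinates Q = (0, 0), R = (1, 0), D = (0, 1).
1. H lies on line QD with QH:HD = 5:4 ⇒ H = (0, 5/9)
2. J lies on line RH with RJ:JH = 3:2 ⇒ J = (2/5, 1/3)
through R parallel to DJ: direction (2/5, -2/3); meets QD at N = (0, 5/3)
N = Q + t·(D−Q) with t = 5/3

t = 5/3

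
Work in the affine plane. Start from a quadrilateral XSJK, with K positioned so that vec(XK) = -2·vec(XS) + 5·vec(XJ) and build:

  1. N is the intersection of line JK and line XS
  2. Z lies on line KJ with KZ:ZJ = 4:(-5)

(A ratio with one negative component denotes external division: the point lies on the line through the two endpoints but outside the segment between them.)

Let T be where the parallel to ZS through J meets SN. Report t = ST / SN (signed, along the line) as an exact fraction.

t = 20/21

Choose coordinates X = (0, 0), S = (1, 0), J = (0, 1), K = (-2, 5).
1. N is the intersection of line JK and line XS ⇒ N = (1/2, 0)
2. Z lies on line KJ with KZ:ZJ = 4:(-5) ⇒ Z = (-10, 21)
through J parallel to ZS: direction (11, -21); meets SN at T = (11/21, 0)
T = S + t·(N−S) with t = 20/21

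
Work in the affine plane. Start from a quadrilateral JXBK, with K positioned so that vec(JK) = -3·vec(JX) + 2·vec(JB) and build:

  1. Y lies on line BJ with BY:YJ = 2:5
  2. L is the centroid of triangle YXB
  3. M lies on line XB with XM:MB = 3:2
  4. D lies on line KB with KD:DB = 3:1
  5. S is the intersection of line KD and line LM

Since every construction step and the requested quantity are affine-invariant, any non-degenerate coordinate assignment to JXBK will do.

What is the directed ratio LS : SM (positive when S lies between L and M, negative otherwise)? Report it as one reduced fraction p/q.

LS:SM = -25/21

Set J = (0, 0), X = (1, 0), B = (0, 1), K = (-3, 2); any affine frame gives the same invariant.
1. Y lies on line BJ with BY:YJ = 2:5 ⇒ Y = (0, 5/7)
2. L is the centroid of triangle YXB ⇒ L = (1/3, 4/7)
3. M lies on line XB with XM:MB = 3:2 ⇒ M = (2/5, 3/5)
4. D lies on line KB with KD:DB = 3:1 ⇒ D = (-3/4, 5/4)
5. S is the intersection of line KD and line LM ⇒ S = (3/4, 3/4)
S = L + t·(M−L) with t = 25/4, so LS:SM = t:(1−t) = 25/4:-21/4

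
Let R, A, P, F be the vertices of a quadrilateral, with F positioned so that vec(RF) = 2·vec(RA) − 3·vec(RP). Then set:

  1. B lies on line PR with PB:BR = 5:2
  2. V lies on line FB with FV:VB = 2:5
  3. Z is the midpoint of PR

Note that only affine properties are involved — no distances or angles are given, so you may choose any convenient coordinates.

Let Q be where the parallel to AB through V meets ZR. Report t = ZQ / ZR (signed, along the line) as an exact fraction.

t = 211/49

Set R = (0, 0), A = (1, 0), P = (0, 1), F = (2, -3); any affine frame gives the same invariant.
1. B lies on line PR with PB:BR = 5:2 ⇒ B = (0, 2/7)
2. V lies on line FB with FV:VB = 2:5 ⇒ V = (10/7, -101/49)
3. Z is the midpoint of PR ⇒ Z = (0, 1/2)
through V parallel to AB: direction (-1, 2/7); meets ZR at Q = (0, -81/49)
Q = Z + t·(R−Z) with t = 211/49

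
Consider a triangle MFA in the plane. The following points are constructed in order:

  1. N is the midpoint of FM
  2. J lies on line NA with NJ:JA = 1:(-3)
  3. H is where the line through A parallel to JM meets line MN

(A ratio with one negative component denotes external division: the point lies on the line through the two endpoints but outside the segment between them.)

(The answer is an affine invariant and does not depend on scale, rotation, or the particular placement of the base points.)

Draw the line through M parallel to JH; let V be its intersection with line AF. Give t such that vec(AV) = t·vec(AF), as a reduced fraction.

Work in coordinates with M = (0, 0), F = (1, 0), A = (0, 1).
1. N is the midpoint of FM ⇒ N = (1/2, 0)
2. J lies on line NA with NJ:JA = 1:(-3) ⇒ J = (3/4, -1/2)
3. H is where the line through A parallel to JM meets line MN ⇒ H = (3/2, 0)
through M parallel to JH: direction (3/4, 1/2); meets AF at V = (3/5, 2/5)
V = A + t·(F−A) with t = 3/5

t = 3/5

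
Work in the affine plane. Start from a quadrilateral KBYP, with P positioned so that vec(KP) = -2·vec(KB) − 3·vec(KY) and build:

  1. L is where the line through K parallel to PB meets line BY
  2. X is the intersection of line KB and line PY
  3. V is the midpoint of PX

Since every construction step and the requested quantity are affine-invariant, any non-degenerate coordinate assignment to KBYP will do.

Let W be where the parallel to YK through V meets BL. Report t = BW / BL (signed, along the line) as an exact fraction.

t = 9/2

Choose coordinates K = (0, 0), B = (1, 0), Y = (0, 1), P = (-2, -3).
1. L is where the line through K parallel to PB meets line BY ⇒ L = (1/2, 1/2)
2. X is the intersection of line KB and line PY ⇒ X = (-1/2, 0)
3. V is the midpoint of PX ⇒ V = (-5/4, -3/2)
through V parallel to YK: direction (0, -1); meets BL at W = (-5/4, 9/4)
W = B + t·(L−B) with t = 9/2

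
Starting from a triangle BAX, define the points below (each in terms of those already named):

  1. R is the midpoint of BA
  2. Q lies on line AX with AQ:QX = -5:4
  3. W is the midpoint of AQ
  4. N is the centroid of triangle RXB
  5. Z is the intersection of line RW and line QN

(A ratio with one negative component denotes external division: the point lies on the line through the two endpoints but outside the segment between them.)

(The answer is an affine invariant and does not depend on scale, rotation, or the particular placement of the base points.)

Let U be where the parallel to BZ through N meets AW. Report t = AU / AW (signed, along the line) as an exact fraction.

Choose coordinates B = (0, 0), A = (1, 0), X = (0, 1).
1. R is the midpoint of BA ⇒ R = (1/2, 0)
2. Q lies on line AX with AQ:QX = -5:4 ⇒ Q = (-4, 5)
3. W is the midpoint of AQ ⇒ W = (-3/2, 5/2)
4. N is the centroid of triangle RXB ⇒ N = (1/6, 1/3)
5. Z is the intersection of line RW and line QN ⇒ Z = (21/26, -5/13)
through N parallel to BZ: direction (21/26, -5/13); meets AW at U = (37/33, -4/33)
U = A + t·(W−A) with t = -8/165

t = -8/165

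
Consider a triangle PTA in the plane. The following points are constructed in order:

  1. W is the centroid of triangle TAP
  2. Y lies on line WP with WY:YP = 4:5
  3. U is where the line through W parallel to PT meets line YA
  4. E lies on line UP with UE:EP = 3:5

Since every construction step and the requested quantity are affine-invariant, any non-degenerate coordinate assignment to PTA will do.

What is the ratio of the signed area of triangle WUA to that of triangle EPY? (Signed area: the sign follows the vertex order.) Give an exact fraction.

Assign P = (0, 0), T = (1, 0), A = (0, 1) — the answer is frame-independent, so this choice is without loss of generality.
1. W is the centroid of triangle TAP ⇒ W = (1/3, 1/3)
2. Y lies on line WP with WY:YP = 4:5 ⇒ Y = (5/27, 5/27)
3. U is where the line through W parallel to PT meets line YA ⇒ U = (5/33, 1/3)
4. E lies on line UP with UE:EP = 3:5 ⇒ E = (25/264, 5/24)
2·[WUA] = -4/33, 2·[EPY] = 25/1188
[WUA]:[EPY] = -4/33:25/1188 = -144/25

[WUA]:[EPY] = -144/25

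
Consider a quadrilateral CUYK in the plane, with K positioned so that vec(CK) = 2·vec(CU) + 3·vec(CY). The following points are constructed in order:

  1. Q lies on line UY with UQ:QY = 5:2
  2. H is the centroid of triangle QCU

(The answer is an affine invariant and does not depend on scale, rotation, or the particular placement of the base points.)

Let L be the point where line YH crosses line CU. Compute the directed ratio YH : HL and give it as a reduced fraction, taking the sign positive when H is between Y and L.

YH:HL = 16/5

Work in coordinates with C = (0, 0), U = (1, 0), Y = (0, 1), K = (2, 3).
1. Q lies on line UY with UQ:QY = 5:2 ⇒ Q = (2/7, 5/7)
2. H is the centroid of triangle QCU ⇒ H = (3/7, 5/21)
line YH meets CU at L = (9/16, 0)
H = Y + t·(L−Y) with t = 16/21, so YH:HL = 16/21:5/21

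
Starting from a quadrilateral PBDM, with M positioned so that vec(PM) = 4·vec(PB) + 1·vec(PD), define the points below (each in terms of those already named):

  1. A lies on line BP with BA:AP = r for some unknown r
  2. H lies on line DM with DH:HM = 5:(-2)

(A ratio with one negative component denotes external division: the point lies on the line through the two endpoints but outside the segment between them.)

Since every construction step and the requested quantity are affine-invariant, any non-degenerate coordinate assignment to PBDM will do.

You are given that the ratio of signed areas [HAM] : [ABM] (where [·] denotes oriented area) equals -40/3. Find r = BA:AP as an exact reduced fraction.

r = 1/4

Work in coordinates with P = (0, 0), B = (1, 0), D = (0, 1), M = (4, 1).
1. With BA:AP = r, write λ = r/(r+1) so A = B + λ·(P−B); A is affine-linear in λ
2. H lies on line DM with DH:HM = 5:(-2) ⇒ H = (20/3, 1)
Every point depending on A is an affine combination of A and λ-independent points, so each such coordinate is linear in λ; the λ² term in each signed area is a multiple of (P−B)×(P−B) = 0, so 2·[HAM] and 2·[ABM] are each linear in λ. Evaluating at λ=0 and λ=1:
  2·[HAM] = -8/3,   2·[ABM] = λ
So [HAM]:[ABM] = (-8/3) / (λ). Setting this equal to -40/3:
  -8/3 = -40/3·(λ)  ⇒  λ = 1/5
Then r = λ/(1−λ) = (1/5)/(4/5) = 1/4. Check: with r = 1/4, A = (4/5, 0) and [HAM]:[ABM] = -40/3 as required.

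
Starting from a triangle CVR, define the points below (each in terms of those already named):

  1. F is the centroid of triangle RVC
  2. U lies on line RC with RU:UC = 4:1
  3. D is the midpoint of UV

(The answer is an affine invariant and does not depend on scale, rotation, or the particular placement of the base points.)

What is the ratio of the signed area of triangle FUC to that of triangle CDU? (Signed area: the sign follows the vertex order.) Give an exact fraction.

[FUC]:[CDU] = 2/3

Set C = (0, 0), V = (1, 0), R = (0, 1); any affine frame gives the same invariant.
1. F is the centroid of triangle RVC ⇒ F = (1/3, 1/3)
2. U lies on line RC with RU:UC = 4:1 ⇒ U = (0, 1/5)
3. D is the midpoint of UV ⇒ D = (1/2, 1/10)
2·[FUC] = 1/15, 2·[CDU] = 1/10
[FUC]:[CDU] = 1/15:1/10 = 2/3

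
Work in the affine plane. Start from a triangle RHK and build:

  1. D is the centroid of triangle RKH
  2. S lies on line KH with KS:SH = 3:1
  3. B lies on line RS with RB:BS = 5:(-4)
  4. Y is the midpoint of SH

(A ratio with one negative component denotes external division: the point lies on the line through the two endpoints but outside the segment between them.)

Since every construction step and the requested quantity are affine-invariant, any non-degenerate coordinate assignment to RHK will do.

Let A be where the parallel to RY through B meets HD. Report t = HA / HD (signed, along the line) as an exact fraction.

t = 2

Choose coordinates R = (0, 0), H = (1, 0), K = (0, 1).
1. D is the centroid of triangle RKH ⇒ D = (1/3, 1/3)
2. S lies on line KH with KS:SH = 3:1 ⇒ S = (3/4, 1/4)
3. B lies on line RS with RB:BS = 5:(-4) ⇒ B = (15/4, 5/4)
4. Y is the midpoint of SH ⇒ Y = (7/8, 1/8)
through B parallel to RY: direction (7/8, 1/8); meets HD at A = (-1/3, 2/3)
A = H + t·(D−H) with t = 2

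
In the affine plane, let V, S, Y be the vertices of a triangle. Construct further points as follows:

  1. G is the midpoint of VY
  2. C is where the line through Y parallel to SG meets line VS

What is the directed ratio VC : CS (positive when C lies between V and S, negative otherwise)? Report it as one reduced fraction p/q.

Choose coordinates V = (0, 0), S = (1, 0), Y = (0, 1).
1. G is the midpoint of VY ⇒ G = (0, 1/2)
2. C is where the line through Y parallel to SG meets line VS ⇒ C = (2, 0)
C = V + t·(S−V) with t = 2, so VC:CS = t:(1−t) = 2:-1

VC:CS = -2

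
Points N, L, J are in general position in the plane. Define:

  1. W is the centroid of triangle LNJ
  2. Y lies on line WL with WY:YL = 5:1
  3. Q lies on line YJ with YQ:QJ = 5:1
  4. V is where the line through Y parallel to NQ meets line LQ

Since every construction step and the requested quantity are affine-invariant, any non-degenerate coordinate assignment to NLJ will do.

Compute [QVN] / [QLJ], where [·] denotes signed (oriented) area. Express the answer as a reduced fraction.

Choose coordinates N = (0, 0), L = (1, 0), J = (0, 1).
1. W is the centroid of triangle LNJ ⇒ W = (1/3, 1/3)
2. Y lies on line WL with WY:YL = 5:1 ⇒ Y = (8/9, 1/18)
3. Q lies on line YJ with YQ:QJ = 5:1 ⇒ Q = (4/27, 91/108)
4. V is where the line through Y parallel to NQ meets line LQ ⇒ V = (2204/2457, 11/108)
2·[QVN] = -20/27, 2·[QLJ] = 1/108
[QVN]:[QLJ] = -20/27:1/108 = -80

[QVN]:[QLJ] = -80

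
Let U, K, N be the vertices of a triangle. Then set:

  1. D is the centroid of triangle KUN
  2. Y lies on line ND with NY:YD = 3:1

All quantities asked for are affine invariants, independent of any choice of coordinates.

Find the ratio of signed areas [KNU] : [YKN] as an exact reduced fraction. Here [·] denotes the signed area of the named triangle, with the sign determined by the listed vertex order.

Assign U = (0, 0), K = (1, 0), N = (0, 1) — the answer is frame-independent, so this choice is without loss of generality.
1. D is the centroid of triangle KUN ⇒ D = (1/3, 1/3)
2. Y lies on line ND with NY:YD = 3:1 ⇒ Y = (1/4, 1/2)
2·[KNU] = 1, 2·[YKN] = 1/4
[KNU]:[YKN] = 1:1/4 = 4

[KNU]:[YKN] = 4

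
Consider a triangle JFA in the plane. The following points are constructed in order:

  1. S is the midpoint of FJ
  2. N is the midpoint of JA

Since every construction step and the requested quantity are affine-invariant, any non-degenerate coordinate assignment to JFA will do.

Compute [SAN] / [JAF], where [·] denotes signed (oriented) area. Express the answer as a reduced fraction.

Choose coordinates J = (0, 0), F = (1, 0), A = (0, 1).
1. S is the midpoint of FJ ⇒ S = (1/2, 0)
2. N is the midpoint of JA ⇒ N = (0, 1/2)
2·[SAN] = 1/4, 2·[JAF] = -1
[SAN]:[JAF] = 1/4:-1 = -1/4

[SAN]:[JAF] = -1/4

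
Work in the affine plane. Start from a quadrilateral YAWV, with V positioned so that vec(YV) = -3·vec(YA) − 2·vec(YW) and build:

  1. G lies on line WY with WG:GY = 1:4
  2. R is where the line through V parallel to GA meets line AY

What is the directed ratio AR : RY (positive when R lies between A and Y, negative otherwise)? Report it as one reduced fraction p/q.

Set Y = (0, 0), A = (1, 0), W = (0, 1), V = (-3, -2); any affine frame gives the same invariant.
1. G lies on line WY with WG:GY = 1:4 ⇒ G = (0, 4/5)
2. R is where the line through V parallel to GA meets line AY ⇒ R = (-11/2, 0)
R = A + t·(Y−A) with t = 13/2, so AR:RY = t:(1−t) = 13/2:-11/2

AR:RY = -13/11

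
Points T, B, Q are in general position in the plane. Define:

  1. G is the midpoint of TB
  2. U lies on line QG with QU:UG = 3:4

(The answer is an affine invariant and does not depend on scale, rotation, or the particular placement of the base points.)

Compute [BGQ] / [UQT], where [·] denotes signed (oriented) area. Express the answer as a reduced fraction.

Choose coordinates T = (0, 0), B = (1, 0), Q = (0, 1).
1. G is the midpoint of TB ⇒ G = (1/2, 0)
2. U lies on line QG with QU:UG = 3:4 ⇒ U = (3/14, 4/7)
2·[BGQ] = -1/2, 2·[UQT] = 3/14
[BGQ]:[UQT] = -1/2:3/14 = -7/3

[BGQ]:[UQT] = -7/3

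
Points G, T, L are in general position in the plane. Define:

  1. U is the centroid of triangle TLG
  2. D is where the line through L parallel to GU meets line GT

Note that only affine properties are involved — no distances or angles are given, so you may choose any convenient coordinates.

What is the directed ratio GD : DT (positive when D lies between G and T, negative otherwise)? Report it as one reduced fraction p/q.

Set G = (0, 0), T = (1, 0), L = (0, 1); any affine frame gives the same invariant.
1. U is the centroid of triangle TLG ⇒ U = (1/3, 1/3)
2. D is where the line through L parallel to GU meets line GT ⇒ D = (-1, 0)
D = G + t·(T−G) with t = -1, so GD:DT = t:(1−t) = -1:2

GD:DT = -1/2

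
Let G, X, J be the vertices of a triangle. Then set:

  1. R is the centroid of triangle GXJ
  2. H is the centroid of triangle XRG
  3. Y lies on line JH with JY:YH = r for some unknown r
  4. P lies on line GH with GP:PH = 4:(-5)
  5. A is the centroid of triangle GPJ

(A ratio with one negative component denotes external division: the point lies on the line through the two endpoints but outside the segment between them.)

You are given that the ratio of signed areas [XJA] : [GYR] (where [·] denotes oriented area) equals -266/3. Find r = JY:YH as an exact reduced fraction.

Assign G = (0, 0), X = (1, 0), J = (0, 1) — the answer is frame-independent, so this choice is without loss of generality.
1. R is the centroid of triangle GXJ ⇒ R = (1/3, 1/3)
2. H is the centroid of triangle XRG ⇒ H = (4/9, 1/9)
3. With JY:YH = r, write λ = r/(r+1) so Y = J + λ·(H−J); Y is affine-linear in λ
4. P lies on line GH with GP:PH = 4:(-5) ⇒ P = (-16/9, -4/9)
5. A is the centroid of triangle GPJ ⇒ A = (-16/27, 5/27)
Every point depending on Y is an affine combination of Y and λ-independent points, so each such coordinate is linear in λ; the λ² term in each signed area is a multiple of (H−J)×(H−J) = 0, so 2·[XJA] and 2·[GYR] are each linear in λ. Evaluating at λ=0 and λ=1:
  2·[XJA] = 38/27,   2·[GYR] = 4/9·λ − 1/3
So [XJA]:[GYR] = (38/27) / (4/9·λ − 1/3). Setting this equal to -266/3:
  38/27 = -266/3·(4/9·λ − 1/3)  ⇒  λ = 5/7
Then r = λ/(1−λ) = (5/7)/(2/7) = 5/2. Check: with r = 5/2, Y = (20/63, 23/63) and [XJA]:[GYR] = -266/3 as required.

r = 5/2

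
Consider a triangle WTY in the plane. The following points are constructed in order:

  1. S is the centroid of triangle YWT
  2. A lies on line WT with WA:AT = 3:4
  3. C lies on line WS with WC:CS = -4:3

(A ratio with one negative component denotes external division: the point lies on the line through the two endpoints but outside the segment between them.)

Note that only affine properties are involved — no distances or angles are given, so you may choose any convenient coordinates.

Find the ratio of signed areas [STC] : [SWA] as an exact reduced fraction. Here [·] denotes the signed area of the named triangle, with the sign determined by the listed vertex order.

Choose coordinates W = (0, 0), T = (1, 0), Y = (0, 1).
1. S is the centroid of triangle YWT ⇒ S = (1/3, 1/3)
2. A lies on line WT with WA:AT = 3:4 ⇒ A = (3/7, 0)
3. C lies on line WS with WC:CS = -4:3 ⇒ C = (4/3, 4/3)
2·[STC] = 1, 2·[SWA] = 1/7
[STC]:[SWA] = 1:1/7 = 7

[STC]:[SWA] = 7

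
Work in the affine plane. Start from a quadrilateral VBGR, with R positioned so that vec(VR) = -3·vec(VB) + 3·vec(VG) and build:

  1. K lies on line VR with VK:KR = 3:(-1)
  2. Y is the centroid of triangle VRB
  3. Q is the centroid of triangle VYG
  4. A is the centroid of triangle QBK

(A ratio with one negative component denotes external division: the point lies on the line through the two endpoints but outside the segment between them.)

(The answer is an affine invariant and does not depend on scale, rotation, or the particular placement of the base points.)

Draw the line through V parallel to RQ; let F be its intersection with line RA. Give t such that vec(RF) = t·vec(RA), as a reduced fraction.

t = -12/5

Choose coordinates V = (0, 0), B = (1, 0), G = (0, 1), R = (-3, 3).
1. K lies on line VR with VK:KR = 3:(-1) ⇒ K = (-9/2, 9/2)
2. Y is the centroid of triangle VRB ⇒ Y = (-2/3, 1)
3. Q is the centroid of triangle VYG ⇒ Q = (-2/9, 2/3)
4. A is the centroid of triangle QBK ⇒ A = (-67/54, 31/18)
through V parallel to RQ: direction (25/9, -7/3); meets RA at F = (-65/9, 91/15)
F = R + t·(A−R) with t = -12/5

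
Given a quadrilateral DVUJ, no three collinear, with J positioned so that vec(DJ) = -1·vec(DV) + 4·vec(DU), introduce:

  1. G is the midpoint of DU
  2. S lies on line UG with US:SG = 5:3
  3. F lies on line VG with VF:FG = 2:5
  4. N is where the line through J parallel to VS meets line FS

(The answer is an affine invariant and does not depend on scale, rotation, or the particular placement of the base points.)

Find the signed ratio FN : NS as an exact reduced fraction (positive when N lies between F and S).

FN:NS = -50/49

Choose coordinates D = (0, 0), V = (1, 0), U = (0, 1), J = (-1, 4).
1. G is the midpoint of DU ⇒ G = (0, 1/2)
2. S lies on line UG with US:SG = 5:3 ⇒ S = (0, 11/16)
3. F lies on line VG with VF:FG = 2:5 ⇒ F = (5/7, 1/7)
4. N is where the line through J parallel to VS meets line FS ⇒ N = (-35, 219/8)
N = F + t·(S−F) with t = 50, so FN:NS = t:(1−t) = 50:-49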